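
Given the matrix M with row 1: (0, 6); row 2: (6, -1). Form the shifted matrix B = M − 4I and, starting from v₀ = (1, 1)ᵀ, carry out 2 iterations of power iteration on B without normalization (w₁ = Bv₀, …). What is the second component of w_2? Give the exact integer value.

B = M − 4I has rows (-4, 6); (6, -5)
w1 = Bv₀ = ((-4)·1 + 6·1; 6·1 + (-5)·1) = (2, 1)
w2 = Bw1 = ((-4)·2 + 6·1; 6·2 + (-5)·1) = (-2, 7)
Requested component of w2: 7

7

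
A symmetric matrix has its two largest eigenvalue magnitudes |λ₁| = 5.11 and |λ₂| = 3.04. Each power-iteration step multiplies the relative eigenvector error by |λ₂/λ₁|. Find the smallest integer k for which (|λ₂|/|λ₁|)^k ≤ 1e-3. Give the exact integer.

14

|λ₂/λ₁| = 3.04/5.11 = 0.59491
Need k ≥ ln(1e-3) / ln(0.59491) = -6.9078 / -0.5193 ≈ 13.301
Smallest integer k satisfying the bound: 14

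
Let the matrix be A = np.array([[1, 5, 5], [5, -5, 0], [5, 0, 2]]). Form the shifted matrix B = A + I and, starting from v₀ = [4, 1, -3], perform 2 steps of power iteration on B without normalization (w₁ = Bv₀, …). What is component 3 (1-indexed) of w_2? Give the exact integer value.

23

B = A + I has rows (2, 5, 5); (5, -4, 0); (5, 0, 3)
w1 = Bv₀ = (2·4 + 5·1 + 5·(-3); 5·4 + (-4)·1 + 0·(-3); 5·4 + 0·1 + 3·(-3)) = (-2, 16, 11)
w2 = Bw1 = (2·(-2) + 5·16 + 5·11; 5·(-2) + (-4)·16 + 0·11; 5·(-2) + 0·16 + 3·11) = (131, -74, 23)
Requested component of w2: 23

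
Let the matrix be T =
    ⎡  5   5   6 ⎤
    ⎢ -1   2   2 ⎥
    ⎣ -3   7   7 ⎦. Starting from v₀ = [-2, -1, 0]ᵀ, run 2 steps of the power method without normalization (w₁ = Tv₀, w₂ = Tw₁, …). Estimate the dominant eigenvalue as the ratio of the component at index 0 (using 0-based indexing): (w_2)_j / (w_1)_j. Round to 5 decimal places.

w1 = Tv₀ = (5·(-2) + 5·(-1) + 6·0; (-1)·(-2) + 2·(-1) + 2·0; (-3)·(-2) + 7·(-1) + 7·0) = (-15, 0, -1)
w2 = Tw1 = (5·(-15) + 5·0 + 6·(-1); (-1)·(-15) + 2·0 + 2·(-1); (-3)·(-15) + 7·0 + 7·(-1)) = (-81, 13, 38)
Ratio at component: -81 / -15 = 5.40000

5.40000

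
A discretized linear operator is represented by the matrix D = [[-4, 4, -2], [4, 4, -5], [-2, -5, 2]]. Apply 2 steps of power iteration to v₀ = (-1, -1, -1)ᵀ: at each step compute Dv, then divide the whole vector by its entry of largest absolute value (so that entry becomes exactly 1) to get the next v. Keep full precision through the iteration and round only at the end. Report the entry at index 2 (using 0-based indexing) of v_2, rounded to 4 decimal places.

-0.7000

Dv0 = (2.00000, -3.00000, 5.00000); divide by 5.00000 → v1 = (0.40000, -0.60000, 1.00000)
Dv1 = (-6.00000, -5.80000, 4.20000); divide by -6.00000 → v2 = (1.00000, 0.96667, -0.70000)
Requested entry of v2: 21/-30 = -0.7000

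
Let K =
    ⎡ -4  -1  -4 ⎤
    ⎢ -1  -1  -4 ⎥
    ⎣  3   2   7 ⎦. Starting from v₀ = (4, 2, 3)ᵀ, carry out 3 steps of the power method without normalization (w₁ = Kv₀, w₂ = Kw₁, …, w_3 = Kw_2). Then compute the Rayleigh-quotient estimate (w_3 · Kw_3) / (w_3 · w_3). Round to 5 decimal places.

3.86644

w1 = Kv₀ = ((-4)·4 + (-1)·2 + (-4)·3; (-1)·4 + (-1)·2 + (-4)·3; 3·4 + 2·2 + 7·3) = (-30, -18, 37)
w2 = Kw1 = ((-4)·(-30) + (-1)·(-18) + (-4)·37; (-1)·(-30) + (-1)·(-18) + (-4)·37; 3·(-30) + 2·(-18) + 7·37) = (-10, -100, 133)
w3 = Kw2 = (-392, -422, 701)
Kw3 = (-814, -1990, 2887)
w3·Kw3 = (-392)·(-814) + (-422)·(-1990) + 701·2887 = 3182655; w3·w3 = (-392)·(-392) + (-422)·(-422) + 701·701 = 823149
λ ≈ 3182655/823149 = 3.86644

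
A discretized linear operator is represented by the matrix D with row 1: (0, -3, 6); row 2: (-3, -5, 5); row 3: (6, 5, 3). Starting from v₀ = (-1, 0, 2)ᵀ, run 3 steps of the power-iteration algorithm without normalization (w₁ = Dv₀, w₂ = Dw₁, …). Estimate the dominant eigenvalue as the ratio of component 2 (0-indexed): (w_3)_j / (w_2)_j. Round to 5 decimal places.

w1 = Dv₀ = (0·(-1) + (-3)·0 + 6·2; (-3)·(-1) + (-5)·0 + 5·2; 6·(-1) + 5·0 + 3·2) = (12, 13, 0)
w2 = Dw1 = (0·12 + (-3)·13 + 6·0; (-3)·12 + (-5)·13 + 5·0; 6·12 + 5·13 + 3·0) = (-39, -101, 137)
w3 = Dw2 = (1125, 1307, -328)
Ratio at component: -328 / 137 = -2.39416

-2.39416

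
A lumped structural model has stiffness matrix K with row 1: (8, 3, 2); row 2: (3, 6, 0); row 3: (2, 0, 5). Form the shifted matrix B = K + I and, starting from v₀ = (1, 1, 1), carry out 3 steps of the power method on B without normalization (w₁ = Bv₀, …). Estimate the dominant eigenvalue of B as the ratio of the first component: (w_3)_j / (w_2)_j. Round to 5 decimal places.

11.83721

B = K + I has rows (9, 3, 2); (3, 7, 0); (2, 0, 6)
w1 = Bv₀ = (9·1 + 3·1 + 2·1; 3·1 + 7·1 + 0·1; 2·1 + 0·1 + 6·1) = (14, 10, 8)
w2 = Bw1 = (9·14 + 3·10 + 2·8; 3·14 + 7·10 + 0·8; 2·14 + 0·10 + 6·8) = (172, 112, 76)
w3 = Bw2 = (2036, 1300, 800)
Ratio: 2036/172 = 11.83721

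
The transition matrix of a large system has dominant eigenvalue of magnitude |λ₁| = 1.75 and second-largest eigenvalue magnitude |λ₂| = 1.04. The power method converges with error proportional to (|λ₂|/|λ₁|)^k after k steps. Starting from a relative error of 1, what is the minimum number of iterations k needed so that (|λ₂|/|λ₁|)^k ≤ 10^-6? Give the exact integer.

27

|λ₂/λ₁| = 1.04/1.75 = 0.59429
Need k ≥ ln(10^-6) / ln(0.59429) = -13.8155 / -0.5204 ≈ 26.548
Smallest integer k satisfying the bound: 27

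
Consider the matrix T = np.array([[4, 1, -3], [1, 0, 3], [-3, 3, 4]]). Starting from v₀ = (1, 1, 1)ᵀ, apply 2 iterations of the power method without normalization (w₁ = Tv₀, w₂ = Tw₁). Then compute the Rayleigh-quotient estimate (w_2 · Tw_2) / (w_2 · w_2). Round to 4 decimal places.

w1 = Tv₀ = (4·1 + 1·1 + (-3)·1; 1·1 + 0·1 + 3·1; (-3)·1 + 3·1 + 4·1) = (2, 4, 4)
w2 = Tw1 = (4·2 + 1·4 + (-3)·4; 1·2 + 0·4 + 3·4; (-3)·2 + 3·4 + 4·4) = (0, 14, 22)
Tw2 = (-52, 66, 130)
w2·Tw2 = 0·(-52) + 14·66 + 22·130 = 3784; w2·w2 = 0·0 + 14·14 + 22·22 = 680
λ ≈ 3784/680 = 5.5647

λ ≈ 5.5647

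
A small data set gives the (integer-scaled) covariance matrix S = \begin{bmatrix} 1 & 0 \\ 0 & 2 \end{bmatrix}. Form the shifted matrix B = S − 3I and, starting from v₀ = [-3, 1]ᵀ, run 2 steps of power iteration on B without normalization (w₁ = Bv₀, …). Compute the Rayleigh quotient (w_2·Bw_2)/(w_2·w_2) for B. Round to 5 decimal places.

-1.99310

B = S − 3I has rows (-2, 0); (0, -1)
w1 = Bv₀ = (6, -1)
w2 = Bw1 = (-12, 1)
Bw2 = (24, -1)
w2·Bw2 = -289; w2·w2 = 145; μ ≈ -289/145 = -1.99310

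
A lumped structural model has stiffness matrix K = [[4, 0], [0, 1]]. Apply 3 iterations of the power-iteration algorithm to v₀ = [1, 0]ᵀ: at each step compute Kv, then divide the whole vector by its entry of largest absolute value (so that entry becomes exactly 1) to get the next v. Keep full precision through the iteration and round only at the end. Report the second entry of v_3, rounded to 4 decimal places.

Kv0 = (4.00000, 0.00000); divide by 4.00000 → v1 = (1.00000, 0.00000)
Kv1 = (4.00000, 0.00000); divide by 4.00000 → v2 = (1.00000, 0.00000)
Kv2 = (4.00000, 0.00000); divide by 4.00000 → v3 = (1.00000, 0.00000)
Requested entry of v3: 0/64 = 0.0000

0.0000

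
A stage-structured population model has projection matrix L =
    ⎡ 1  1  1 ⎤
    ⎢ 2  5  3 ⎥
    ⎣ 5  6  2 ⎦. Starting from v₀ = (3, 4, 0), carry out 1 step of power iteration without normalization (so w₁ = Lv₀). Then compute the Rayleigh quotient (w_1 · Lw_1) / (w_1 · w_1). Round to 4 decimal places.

7.9167

w1 = Lv₀ = (1·3 + 1·4 + 1·0; 2·3 + 5·4 + 3·0; 5·3 + 6·4 + 2·0) = (7, 26, 39)
Lw1 = (72, 261, 269)
w1·Lw1 = 7·72 + 26·261 + 39·269 = 17781; w1·w1 = 7·7 + 26·26 + 39·39 = 2246
λ ≈ 17781/2246 = 7.9167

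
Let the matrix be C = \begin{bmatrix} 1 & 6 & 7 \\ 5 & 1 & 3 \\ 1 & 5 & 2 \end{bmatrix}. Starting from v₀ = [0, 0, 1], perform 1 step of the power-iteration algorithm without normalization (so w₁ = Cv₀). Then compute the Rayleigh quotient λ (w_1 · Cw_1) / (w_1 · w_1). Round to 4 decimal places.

w1 = Cv₀ = (7, 3, 2)
Cw1 = (39, 44, 26)
w1·Cw1 = 7·39 + 3·44 + 2·26 = 457; w1·w1 = 7·7 + 3·3 + 2·2 = 62
λ ≈ 457/62 = 7.3710

λ ≈ 7.3710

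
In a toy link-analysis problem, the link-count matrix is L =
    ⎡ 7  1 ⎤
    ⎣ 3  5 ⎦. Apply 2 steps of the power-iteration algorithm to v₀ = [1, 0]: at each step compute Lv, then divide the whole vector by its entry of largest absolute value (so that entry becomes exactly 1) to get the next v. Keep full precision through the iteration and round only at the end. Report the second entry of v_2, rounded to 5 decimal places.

0.69231

Lv0 = (7.000000, 3.000000); divide by 7.000000 → v1 = (1.000000, 0.428571)
Lv1 = (7.428571, 5.142857); divide by 7.428571 → v2 = (1.000000, 0.692308)
Requested entry of v2: 36/52 = 0.69231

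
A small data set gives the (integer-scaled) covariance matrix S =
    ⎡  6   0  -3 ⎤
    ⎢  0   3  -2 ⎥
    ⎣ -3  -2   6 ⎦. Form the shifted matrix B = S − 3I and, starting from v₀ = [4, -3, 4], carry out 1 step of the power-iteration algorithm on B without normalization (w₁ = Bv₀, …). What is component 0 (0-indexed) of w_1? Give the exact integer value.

0

B = S − 3I has rows (3, 0, -3); (0, 0, -2); (-3, -2, 3)
w1 = Bv₀ = (0, -8, 6)
Requested component of w1: 0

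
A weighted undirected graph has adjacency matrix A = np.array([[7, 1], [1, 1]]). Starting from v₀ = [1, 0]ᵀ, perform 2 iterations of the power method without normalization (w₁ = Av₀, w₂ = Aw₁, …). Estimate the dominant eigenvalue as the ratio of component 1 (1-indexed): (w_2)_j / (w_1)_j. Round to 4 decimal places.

λ ≈ 7.1429

w1 = Av₀ = (7·1 + 1·0; 1·1 + 1·0) = (7, 1)
w2 = Aw1 = (7·7 + 1·1; 1·7 + 1·1) = (50, 8)
Ratio at component: 50 / 7 = 7.1429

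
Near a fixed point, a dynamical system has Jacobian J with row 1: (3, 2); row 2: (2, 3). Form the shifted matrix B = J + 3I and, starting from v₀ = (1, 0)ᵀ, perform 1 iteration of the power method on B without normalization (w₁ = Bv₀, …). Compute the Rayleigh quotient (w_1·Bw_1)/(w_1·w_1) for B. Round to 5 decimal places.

μ ≈ 7.20000

B = J + 3I has rows (6, 2); (2, 6)
w1 = Bv₀ = (6·1 + 2·0; 2·1 + 6·0) = (6, 2)
Bw1 = (40, 24)
w1·Bw1 = 288; w1·w1 = 40; μ ≈ 288/40 = 7.20000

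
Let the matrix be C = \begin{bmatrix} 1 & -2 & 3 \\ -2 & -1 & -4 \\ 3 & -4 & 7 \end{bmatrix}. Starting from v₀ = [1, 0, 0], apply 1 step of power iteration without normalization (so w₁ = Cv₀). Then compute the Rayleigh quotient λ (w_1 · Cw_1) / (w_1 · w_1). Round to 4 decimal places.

w1 = Cv₀ = (1, -2, 3)
Cw1 = (14, -12, 32)
w1·Cw1 = 1·14 + (-2)·(-12) + 3·32 = 134; w1·w1 = 1·1 + (-2)·(-2) + 3·3 = 14
λ ≈ 134/14 = 9.5714

λ ≈ 9.5714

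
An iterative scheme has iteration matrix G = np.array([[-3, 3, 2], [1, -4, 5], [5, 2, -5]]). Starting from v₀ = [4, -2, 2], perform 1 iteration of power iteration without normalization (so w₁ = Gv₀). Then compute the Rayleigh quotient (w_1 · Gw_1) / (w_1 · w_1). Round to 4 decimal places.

-5.0279

w1 = Gv₀ = (-14, 22, 6)
Gw1 = (120, -72, -56)
w1·Gw1 = (-14)·120 + 22·(-72) + 6·(-56) = -3600; w1·w1 = (-14)·(-14) + 22·22 + 6·6 = 716
λ ≈ -3600/716 = -5.0279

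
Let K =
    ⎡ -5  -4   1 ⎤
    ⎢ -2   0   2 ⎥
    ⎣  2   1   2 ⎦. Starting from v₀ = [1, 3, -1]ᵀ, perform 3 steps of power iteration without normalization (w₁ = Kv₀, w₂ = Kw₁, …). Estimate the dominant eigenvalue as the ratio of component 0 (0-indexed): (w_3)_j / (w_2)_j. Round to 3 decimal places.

w1 = Kv₀ = ((-5)·1 + (-4)·3 + 1·(-1); (-2)·1 + 0·3 + 2·(-1); 2·1 + 1·3 + 2·(-1)) = (-18, -4, 3)
w2 = Kw1 = ((-5)·(-18) + (-4)·(-4) + 1·3; (-2)·(-18) + 0·(-4) + 2·3; 2·(-18) + 1·(-4) + 2·3) = (109, 42, -34)
w3 = Kw2 = (-747, -286, 192)
Ratio at component: -747 / 109 = -6.853

-6.853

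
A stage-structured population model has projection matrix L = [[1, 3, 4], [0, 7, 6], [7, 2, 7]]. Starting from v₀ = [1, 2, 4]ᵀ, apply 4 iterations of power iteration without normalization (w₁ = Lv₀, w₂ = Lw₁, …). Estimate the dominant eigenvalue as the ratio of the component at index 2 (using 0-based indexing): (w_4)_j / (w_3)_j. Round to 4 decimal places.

w1 = Lv₀ = (1·1 + 3·2 + 4·4; 0·1 + 7·2 + 6·4; 7·1 + 2·2 + 7·4) = (23, 38, 39)
w2 = Lw1 = (1·23 + 3·38 + 4·39; 0·23 + 7·38 + 6·39; 7·23 + 2·38 + 7·39) = (293, 500, 510)
w3 = Lw2 = (3833, 6560, 6621)
w4 = Lw3 = (49997, 85646, 86298)
Ratio at component: 86298 / 6621 = 13.0340

λ ≈ 13.0340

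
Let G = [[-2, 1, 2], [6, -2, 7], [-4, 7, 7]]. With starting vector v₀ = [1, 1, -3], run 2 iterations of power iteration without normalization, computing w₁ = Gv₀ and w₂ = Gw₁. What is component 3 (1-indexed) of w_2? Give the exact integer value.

w1 = Gv₀ = (-7, -17, -18)
w2 = Gw1 = (-39, -134, -217)
The requested component of w2 is -217.

-217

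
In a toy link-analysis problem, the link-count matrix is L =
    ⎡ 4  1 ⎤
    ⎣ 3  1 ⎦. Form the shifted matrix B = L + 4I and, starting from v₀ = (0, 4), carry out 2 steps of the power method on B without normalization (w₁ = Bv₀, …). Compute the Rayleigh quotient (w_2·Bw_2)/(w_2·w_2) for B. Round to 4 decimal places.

B = L + 4I has rows (8, 1); (3, 5)
w1 = Bv₀ = (4, 20)
w2 = Bw1 = (52, 112)
Bw2 = (528, 716)
w2·Bw2 = 107648; w2·w2 = 15248; μ ≈ 107648/15248 = 7.0598

7.0598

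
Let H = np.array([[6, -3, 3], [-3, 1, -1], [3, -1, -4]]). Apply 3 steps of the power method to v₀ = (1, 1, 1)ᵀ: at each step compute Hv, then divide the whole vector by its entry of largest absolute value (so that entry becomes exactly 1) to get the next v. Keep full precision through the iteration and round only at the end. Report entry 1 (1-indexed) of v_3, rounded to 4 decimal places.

1.0000

Hv0 = (6.00000, -3.00000, -2.00000); divide by 6.00000 → v1 = (1.00000, -0.50000, -0.33333)
Hv1 = (6.50000, -3.16667, 4.83333); divide by 6.50000 → v2 = (1.00000, -0.48718, 0.74359)
Hv2 = (9.69231, -4.23077, 0.51282); divide by 9.69231 → v3 = (1.00000, -0.43651, 0.05291)
Requested entry of v3: 378/378 = 1.0000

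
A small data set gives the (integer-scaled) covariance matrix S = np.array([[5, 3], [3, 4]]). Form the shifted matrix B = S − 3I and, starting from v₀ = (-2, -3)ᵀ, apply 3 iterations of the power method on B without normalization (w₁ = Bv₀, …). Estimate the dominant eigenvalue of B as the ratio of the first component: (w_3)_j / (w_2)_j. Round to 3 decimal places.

4.717

B = S − 3I has rows (2, 3); (3, 1)
w1 = Bv₀ = (-13, -9)
w2 = Bw1 = (-53, -48)
w3 = Bw2 = (-250, -207)
Ratio: -250/-53 = 4.717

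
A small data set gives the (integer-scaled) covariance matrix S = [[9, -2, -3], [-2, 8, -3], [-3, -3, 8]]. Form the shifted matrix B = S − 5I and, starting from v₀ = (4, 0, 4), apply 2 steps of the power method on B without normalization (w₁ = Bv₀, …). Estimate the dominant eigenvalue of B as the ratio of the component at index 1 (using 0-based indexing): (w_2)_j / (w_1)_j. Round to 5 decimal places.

μ ≈ 3.40000

B = S − 5I has rows (4, -2, -3); (-2, 3, -3); (-3, -3, 3)
w1 = Bv₀ = (4·4 + (-2)·0 + (-3)·4; (-2)·4 + 3·0 + (-3)·4; (-3)·4 + (-3)·0 + 3·4) = (4, -20, 0)
w2 = Bw1 = (4·4 + (-2)·(-20) + (-3)·0; (-2)·4 + 3·(-20) + (-3)·0; (-3)·4 + (-3)·(-20) + 3·0) = (56, -68, 48)
Ratio: -68/-20 = 3.40000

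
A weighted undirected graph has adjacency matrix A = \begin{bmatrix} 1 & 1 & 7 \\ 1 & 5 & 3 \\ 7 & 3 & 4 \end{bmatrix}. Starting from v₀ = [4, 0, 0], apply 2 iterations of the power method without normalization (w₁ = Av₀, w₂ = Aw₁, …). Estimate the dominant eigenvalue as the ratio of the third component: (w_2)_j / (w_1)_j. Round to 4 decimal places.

w1 = Av₀ = (4, 4, 28)
w2 = Aw1 = (204, 108, 152)
Ratio at component: 152 / 28 = 5.4286

5.4286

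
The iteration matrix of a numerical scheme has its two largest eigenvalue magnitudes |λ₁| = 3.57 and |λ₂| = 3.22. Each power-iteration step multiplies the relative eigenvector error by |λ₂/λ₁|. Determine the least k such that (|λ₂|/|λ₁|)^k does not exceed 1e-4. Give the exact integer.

90

|λ₂/λ₁| = 3.22/3.57 = 0.90196
Need k ≥ ln(1e-4) / ln(0.90196) = -9.2103 / -0.1032 ≈ 89.261
Smallest integer k satisfying the bound: 90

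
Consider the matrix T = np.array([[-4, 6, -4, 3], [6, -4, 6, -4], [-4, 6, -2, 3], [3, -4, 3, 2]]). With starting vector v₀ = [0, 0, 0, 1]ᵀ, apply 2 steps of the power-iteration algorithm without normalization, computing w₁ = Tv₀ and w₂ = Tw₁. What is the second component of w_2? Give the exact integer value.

w1 = Tv₀ = (3, -4, 3, 2)
w2 = Tw1 = (-42, 44, -36, 38)
The requested component of w2 is 44.

44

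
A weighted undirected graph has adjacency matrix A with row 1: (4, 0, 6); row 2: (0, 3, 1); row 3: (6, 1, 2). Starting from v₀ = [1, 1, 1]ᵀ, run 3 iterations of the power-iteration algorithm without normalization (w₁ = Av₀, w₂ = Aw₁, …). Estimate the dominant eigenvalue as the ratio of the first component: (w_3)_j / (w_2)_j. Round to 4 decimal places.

9.2340

w1 = Av₀ = (4·1 + 0·1 + 6·1; 0·1 + 3·1 + 1·1; 6·1 + 1·1 + 2·1) = (10, 4, 9)
w2 = Aw1 = (4·10 + 0·4 + 6·9; 0·10 + 3·4 + 1·9; 6·10 + 1·4 + 2·9) = (94, 21, 82)
w3 = Aw2 = (868, 145, 749)
Ratio at component: 868 / 94 = 9.2340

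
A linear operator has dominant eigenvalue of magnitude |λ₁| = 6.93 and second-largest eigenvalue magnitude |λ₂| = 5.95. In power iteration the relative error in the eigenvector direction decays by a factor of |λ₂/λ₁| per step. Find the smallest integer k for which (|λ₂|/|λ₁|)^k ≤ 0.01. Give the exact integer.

|λ₂/λ₁| = 5.95/6.93 = 0.85859
Need k ≥ ln(0.01) / ln(0.85859) = -4.6052 / -0.1525 ≈ 30.204
Smallest integer k satisfying the bound: 31

31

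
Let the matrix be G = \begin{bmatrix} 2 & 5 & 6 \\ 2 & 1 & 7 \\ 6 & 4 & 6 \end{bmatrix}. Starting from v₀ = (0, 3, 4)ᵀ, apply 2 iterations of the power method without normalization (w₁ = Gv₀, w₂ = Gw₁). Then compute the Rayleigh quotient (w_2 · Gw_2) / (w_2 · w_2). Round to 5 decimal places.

λ ≈ 13.63335

w1 = Gv₀ = (2·0 + 5·3 + 6·4; 2·0 + 1·3 + 7·4; 6·0 + 4·3 + 6·4) = (39, 31, 36)
w2 = Gw1 = (2·39 + 5·31 + 6·36; 2·39 + 1·31 + 7·36; 6·39 + 4·31 + 6·36) = (449, 361, 574)
Gw2 = (6147, 5277, 7582)
w2·Gw2 = 449·6147 + 361·5277 + 574·7582 = 9017068; w2·w2 = 449·449 + 361·361 + 574·574 = 661398
λ ≈ 9017068/661398 = 13.63335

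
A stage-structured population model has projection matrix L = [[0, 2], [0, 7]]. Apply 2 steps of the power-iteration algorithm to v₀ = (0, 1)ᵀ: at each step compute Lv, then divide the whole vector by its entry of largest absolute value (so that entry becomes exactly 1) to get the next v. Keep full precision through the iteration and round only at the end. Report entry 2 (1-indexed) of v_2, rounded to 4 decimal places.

1.0000

Lv0 = (2.00000, 7.00000); divide by 7.00000 → v1 = (0.28571, 1.00000)
Lv1 = (2.00000, 7.00000); divide by 7.00000 → v2 = (0.28571, 1.00000)
Requested entry of v2: 49/49 = 1.0000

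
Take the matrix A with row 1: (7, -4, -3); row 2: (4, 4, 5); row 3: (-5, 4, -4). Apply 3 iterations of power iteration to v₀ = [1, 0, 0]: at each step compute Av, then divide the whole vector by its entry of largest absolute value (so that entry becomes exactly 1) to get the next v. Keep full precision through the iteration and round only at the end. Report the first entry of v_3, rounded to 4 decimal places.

Av0 = (7.00000, 4.00000, -5.00000); divide by 7.00000 → v1 = (1.00000, 0.57143, -0.71429)
Av1 = (6.85714, 2.71429, 0.14286); divide by 6.85714 → v2 = (1.00000, 0.39583, 0.02083)
Av2 = (5.35417, 5.68750, -3.50000); divide by 5.68750 → v3 = (0.94139, 1.00000, -0.61538)
Requested entry of v3: 257/273 = 0.9414

0.9414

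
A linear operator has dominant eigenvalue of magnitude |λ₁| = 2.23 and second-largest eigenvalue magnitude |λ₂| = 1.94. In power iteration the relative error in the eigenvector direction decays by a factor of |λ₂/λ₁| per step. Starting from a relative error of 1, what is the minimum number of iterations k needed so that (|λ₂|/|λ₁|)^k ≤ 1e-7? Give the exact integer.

|λ₂/λ₁| = 1.94/2.23 = 0.86996
Need k ≥ ln(1e-7) / ln(0.86996) = -16.1181 / -0.1393 ≈ 115.696
Smallest integer k satisfying the bound: 116

116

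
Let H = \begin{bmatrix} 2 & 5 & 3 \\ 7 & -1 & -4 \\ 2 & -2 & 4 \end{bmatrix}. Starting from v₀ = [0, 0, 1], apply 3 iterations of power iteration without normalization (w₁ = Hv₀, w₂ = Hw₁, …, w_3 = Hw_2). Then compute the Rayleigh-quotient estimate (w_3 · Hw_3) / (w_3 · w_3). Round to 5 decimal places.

w1 = Hv₀ = (3, -4, 4)
w2 = Hw1 = (-2, 9, 30)
w3 = Hw2 = (131, -143, 98)
Hw3 = (-159, 668, 940)
w3·Hw3 = 131·(-159) + (-143)·668 + 98·940 = -24233; w3·w3 = 131·131 + (-143)·(-143) + 98·98 = 47214
λ ≈ -24233/47214 = -0.51326

λ ≈ -0.51326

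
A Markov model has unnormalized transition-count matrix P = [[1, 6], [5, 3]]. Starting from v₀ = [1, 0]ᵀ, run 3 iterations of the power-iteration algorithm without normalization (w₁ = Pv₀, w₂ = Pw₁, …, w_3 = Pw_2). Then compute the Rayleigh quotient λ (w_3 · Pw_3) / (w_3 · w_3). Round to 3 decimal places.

λ ≈ 7.513

w1 = Pv₀ = (1, 5)
w2 = Pw1 = (31, 20)
w3 = Pw2 = (151, 215)
Pw3 = (1441, 1400)
w3·Pw3 = 151·1441 + 215·1400 = 518591; w3·w3 = 151·151 + 215·215 = 69026
λ ≈ 518591/69026 = 7.513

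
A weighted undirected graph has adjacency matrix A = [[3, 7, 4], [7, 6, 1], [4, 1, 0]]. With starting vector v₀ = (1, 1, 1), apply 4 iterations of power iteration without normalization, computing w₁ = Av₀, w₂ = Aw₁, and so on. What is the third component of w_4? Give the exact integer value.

10588

w1 = Av₀ = (3·1 + 7·1 + 4·1; 7·1 + 6·1 + 1·1; 4·1 + 1·1 + 0·1) = (14, 14, 5)
w2 = Aw1 = (3·14 + 7·14 + 4·5; 7·14 + 6·14 + 1·5; 4·14 + 1·14 + 0·5) = (160, 187, 70)
w3 = Aw2 = (2069, 2312, 827)
w4 = Aw3 = (25699, 29182, 10588)
The requested component of w4 is 10588.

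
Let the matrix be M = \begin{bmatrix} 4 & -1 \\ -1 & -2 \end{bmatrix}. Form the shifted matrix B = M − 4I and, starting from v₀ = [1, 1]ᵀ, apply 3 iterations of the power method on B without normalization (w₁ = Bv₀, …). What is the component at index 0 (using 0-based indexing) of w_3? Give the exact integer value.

-43

B = M − 4I has rows (0, -1); (-1, -6)
w1 = Bv₀ = (0·1 + (-1)·1; (-1)·1 + (-6)·1) = (-1, -7)
w2 = Bw1 = (0·(-1) + (-1)·(-7); (-1)·(-1) + (-6)·(-7)) = (7, 43)
w3 = Bw2 = (-43, -265)
Requested component of w3: -43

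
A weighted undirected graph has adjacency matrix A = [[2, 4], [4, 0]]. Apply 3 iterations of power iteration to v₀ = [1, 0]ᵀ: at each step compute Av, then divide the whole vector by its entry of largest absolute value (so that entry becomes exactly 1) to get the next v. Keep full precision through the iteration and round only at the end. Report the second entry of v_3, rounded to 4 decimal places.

Av0 = (2.00000, 4.00000); divide by 4.00000 → v1 = (0.50000, 1.00000)
Av1 = (5.00000, 2.00000); divide by 5.00000 → v2 = (1.00000, 0.40000)
Av2 = (3.60000, 4.00000); divide by 4.00000 → v3 = (0.90000, 1.00000)
Requested entry of v3: 80/80 = 1.0000

1.0000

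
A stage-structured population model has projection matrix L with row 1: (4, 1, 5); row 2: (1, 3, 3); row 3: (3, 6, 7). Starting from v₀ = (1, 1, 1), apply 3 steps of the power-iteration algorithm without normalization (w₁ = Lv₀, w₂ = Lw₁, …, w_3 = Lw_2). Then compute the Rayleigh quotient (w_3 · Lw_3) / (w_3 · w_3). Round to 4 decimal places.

w1 = Lv₀ = (10, 7, 16)
w2 = Lw1 = (127, 79, 184)
w3 = Lw2 = (1507, 916, 2143)
Lw3 = (17659, 10684, 25018)
w3·Lw3 = 1507·17659 + 916·10684 + 2143·25018 = 90012231; w3·w3 = 1507·1507 + 916·916 + 2143·2143 = 7702554
λ ≈ 90012231/7702554 = 11.6860

11.6860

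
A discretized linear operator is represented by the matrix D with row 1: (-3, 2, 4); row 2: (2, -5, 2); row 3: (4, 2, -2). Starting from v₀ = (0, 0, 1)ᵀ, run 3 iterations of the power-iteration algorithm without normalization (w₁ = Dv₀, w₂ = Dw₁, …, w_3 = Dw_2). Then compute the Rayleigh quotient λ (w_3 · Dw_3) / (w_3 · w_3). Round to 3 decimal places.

-6.389

w1 = Dv₀ = (4, 2, -2)
w2 = Dw1 = (-16, -6, 24)
w3 = Dw2 = (132, 46, -124)
Dw3 = (-800, -214, 868)
w3·Dw3 = 132·(-800) + 46·(-214) + (-124)·868 = -223076; w3·w3 = 132·132 + 46·46 + (-124)·(-124) = 34916
λ ≈ -223076/34916 = -6.389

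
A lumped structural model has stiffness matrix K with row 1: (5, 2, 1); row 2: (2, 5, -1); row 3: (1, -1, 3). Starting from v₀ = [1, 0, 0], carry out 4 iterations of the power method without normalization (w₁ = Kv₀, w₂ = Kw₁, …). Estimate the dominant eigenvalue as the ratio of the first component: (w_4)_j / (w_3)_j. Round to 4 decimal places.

λ ≈ 6.6856

w1 = Kv₀ = (5·1 + 2·0 + 1·0; 2·1 + 5·0 + (-1)·0; 1·1 + (-1)·0 + 3·0) = (5, 2, 1)
w2 = Kw1 = (5·5 + 2·2 + 1·1; 2·5 + 5·2 + (-1)·1; 1·5 + (-1)·2 + 3·1) = (30, 19, 6)
w3 = Kw2 = (194, 149, 29)
w4 = Kw3 = (1297, 1104, 132)
Ratio at component: 1297 / 194 = 6.6856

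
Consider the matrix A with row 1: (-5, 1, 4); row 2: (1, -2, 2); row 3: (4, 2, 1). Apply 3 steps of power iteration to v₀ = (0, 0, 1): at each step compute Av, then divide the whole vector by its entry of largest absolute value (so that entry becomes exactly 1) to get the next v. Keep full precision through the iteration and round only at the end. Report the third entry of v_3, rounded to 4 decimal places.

-0.1987

Av0 = (4.00000, 2.00000, 1.00000); divide by 4.00000 → v1 = (1.00000, 0.50000, 0.25000)
Av1 = (-3.50000, 0.50000, 5.25000); divide by 5.25000 → v2 = (-0.66667, 0.09524, 1.00000)
Av2 = (7.42857, 1.14286, -1.47619); divide by 7.42857 → v3 = (1.00000, 0.15385, -0.19872)
Requested entry of v3: -31/156 = -0.1987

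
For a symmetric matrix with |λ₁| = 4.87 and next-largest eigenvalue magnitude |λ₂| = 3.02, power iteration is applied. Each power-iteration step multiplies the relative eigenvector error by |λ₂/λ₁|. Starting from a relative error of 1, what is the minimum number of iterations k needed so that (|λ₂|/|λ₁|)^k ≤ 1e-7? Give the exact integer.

34

|λ₂/λ₁| = 3.02/4.87 = 0.62012
Need k ≥ ln(1e-7) / ln(0.62012) = -16.1181 / -0.4778 ≈ 33.731
Smallest integer k satisfying the bound: 34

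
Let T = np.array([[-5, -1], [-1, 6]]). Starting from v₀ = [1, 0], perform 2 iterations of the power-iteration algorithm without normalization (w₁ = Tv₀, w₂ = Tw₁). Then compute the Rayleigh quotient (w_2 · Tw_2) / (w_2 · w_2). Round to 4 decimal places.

w1 = Tv₀ = (-5, -1)
w2 = Tw1 = (26, -1)
Tw2 = (-129, -32)
w2·Tw2 = 26·(-129) + (-1)·(-32) = -3322; w2·w2 = 26·26 + (-1)·(-1) = 677
λ ≈ -3322/677 = -4.9069

-4.9069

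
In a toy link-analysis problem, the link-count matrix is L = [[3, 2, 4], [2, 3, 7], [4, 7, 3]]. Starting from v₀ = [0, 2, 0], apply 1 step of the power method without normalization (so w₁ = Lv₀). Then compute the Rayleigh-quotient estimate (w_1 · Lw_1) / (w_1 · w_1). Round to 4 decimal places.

w1 = Lv₀ = (3·0 + 2·2 + 4·0; 2·0 + 3·2 + 7·0; 4·0 + 7·2 + 3·0) = (4, 6, 14)
Lw1 = (80, 124, 100)
w1·Lw1 = 4·80 + 6·124 + 14·100 = 2464; w1·w1 = 4·4 + 6·6 + 14·14 = 248
λ ≈ 2464/248 = 9.9355

9.9355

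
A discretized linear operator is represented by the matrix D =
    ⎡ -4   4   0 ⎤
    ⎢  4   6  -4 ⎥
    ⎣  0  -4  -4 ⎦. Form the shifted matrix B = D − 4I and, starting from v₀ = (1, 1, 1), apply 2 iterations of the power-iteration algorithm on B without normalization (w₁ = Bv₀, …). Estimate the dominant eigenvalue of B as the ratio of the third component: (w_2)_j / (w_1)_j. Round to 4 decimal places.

-7.3333

B = D − 4I has rows (-8, 4, 0); (4, 2, -4); (0, -4, -8)
w1 = Bv₀ = ((-8)·1 + 4·1 + 0·1; 4·1 + 2·1 + (-4)·1; 0·1 + (-4)·1 + (-8)·1) = (-4, 2, -12)
w2 = Bw1 = ((-8)·(-4) + 4·2 + 0·(-12); 4·(-4) + 2·2 + (-4)·(-12); 0·(-4) + (-4)·2 + (-8)·(-12)) = (40, 36, 88)
Ratio: 88/-12 = -7.3333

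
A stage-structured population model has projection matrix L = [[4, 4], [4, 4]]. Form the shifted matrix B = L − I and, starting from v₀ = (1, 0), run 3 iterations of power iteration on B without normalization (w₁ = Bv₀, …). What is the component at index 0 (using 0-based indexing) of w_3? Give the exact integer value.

171

B = L − I has rows (3, 4); (4, 3)
w1 = Bv₀ = (3·1 + 4·0; 4·1 + 3·0) = (3, 4)
w2 = Bw1 = (3·3 + 4·4; 4·3 + 3·4) = (25, 24)
w3 = Bw2 = (171, 172)
Requested component of w3: 171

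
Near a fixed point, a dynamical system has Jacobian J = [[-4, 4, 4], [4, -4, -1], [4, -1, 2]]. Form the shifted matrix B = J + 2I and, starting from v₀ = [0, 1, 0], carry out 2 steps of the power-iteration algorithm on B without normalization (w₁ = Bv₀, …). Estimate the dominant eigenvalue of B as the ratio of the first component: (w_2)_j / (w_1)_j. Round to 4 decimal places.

B = J + 2I has rows (-2, 4, 4); (4, -2, -1); (4, -1, 4)
w1 = Bv₀ = ((-2)·0 + 4·1 + 4·0; 4·0 + (-2)·1 + (-1)·0; 4·0 + (-1)·1 + 4·0) = (4, -2, -1)
w2 = Bw1 = ((-2)·4 + 4·(-2) + 4·(-1); 4·4 + (-2)·(-2) + (-1)·(-1); 4·4 + (-1)·(-2) + 4·(-1)) = (-20, 21, 14)
Ratio: -20/4 = -5.0000

μ ≈ -5.0000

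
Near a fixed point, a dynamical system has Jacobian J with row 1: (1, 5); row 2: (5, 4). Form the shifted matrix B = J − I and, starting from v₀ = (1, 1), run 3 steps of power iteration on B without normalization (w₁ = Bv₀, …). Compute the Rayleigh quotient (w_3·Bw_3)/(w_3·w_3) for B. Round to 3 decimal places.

B = J − I has rows (0, 5); (5, 3)
w1 = Bv₀ = (0·1 + 5·1; 5·1 + 3·1) = (5, 8)
w2 = Bw1 = (0·5 + 5·8; 5·5 + 3·8) = (40, 49)
w3 = Bw2 = (245, 347)
Bw3 = (1735, 2266)
w3·Bw3 = 1211377; w3·w3 = 180434; μ ≈ 1211377/180434 = 6.714

μ ≈ 6.714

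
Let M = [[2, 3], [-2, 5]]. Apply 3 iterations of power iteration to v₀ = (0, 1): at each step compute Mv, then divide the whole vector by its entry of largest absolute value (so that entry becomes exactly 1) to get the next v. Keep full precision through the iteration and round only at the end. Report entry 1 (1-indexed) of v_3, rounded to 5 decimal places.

1.00000

Mv0 = (3.000000, 5.000000); divide by 5.000000 → v1 = (0.600000, 1.000000)
Mv1 = (4.200000, 3.800000); divide by 4.200000 → v2 = (1.000000, 0.904762)
Mv2 = (4.714286, 2.523810); divide by 4.714286 → v3 = (1.000000, 0.535354)
Requested entry of v3: 99/99 = 1.00000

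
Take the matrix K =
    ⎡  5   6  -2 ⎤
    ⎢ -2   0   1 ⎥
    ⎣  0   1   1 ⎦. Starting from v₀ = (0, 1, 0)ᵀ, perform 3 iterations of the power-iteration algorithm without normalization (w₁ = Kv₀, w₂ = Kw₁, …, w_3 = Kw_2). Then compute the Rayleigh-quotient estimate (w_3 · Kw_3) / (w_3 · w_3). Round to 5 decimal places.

1.53087

w1 = Kv₀ = (5·0 + 6·1 + (-2)·0; (-2)·0 + 0·1 + 1·0; 0·0 + 1·1 + 1·0) = (6, 0, 1)
w2 = Kw1 = (5·6 + 6·0 + (-2)·1; (-2)·6 + 0·0 + 1·1; 0·6 + 1·0 + 1·1) = (28, -11, 1)
w3 = Kw2 = (72, -55, -10)
Kw3 = (50, -154, -65)
w3·Kw3 = 72·50 + (-55)·(-154) + (-10)·(-65) = 12720; w3·w3 = 72·72 + (-55)·(-55) + (-10)·(-10) = 8309
λ ≈ 12720/8309 = 1.53087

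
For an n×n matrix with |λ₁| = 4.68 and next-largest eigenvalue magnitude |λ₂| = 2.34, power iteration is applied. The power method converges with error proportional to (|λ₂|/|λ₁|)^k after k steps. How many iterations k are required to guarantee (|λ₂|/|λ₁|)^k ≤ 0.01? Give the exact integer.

|λ₂/λ₁| = 2.34/4.68 = 0.50000
Need k ≥ ln(0.01) / ln(0.50000) = -4.6052 / -0.6931 ≈ 6.644
Smallest integer k satisfying the bound: 7

7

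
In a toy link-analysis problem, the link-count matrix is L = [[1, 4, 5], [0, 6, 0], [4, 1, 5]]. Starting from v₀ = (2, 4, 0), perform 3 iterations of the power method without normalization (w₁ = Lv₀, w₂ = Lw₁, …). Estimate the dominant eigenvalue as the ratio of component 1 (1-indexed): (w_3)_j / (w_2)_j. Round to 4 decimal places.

8.7931

w1 = Lv₀ = (1·2 + 4·4 + 5·0; 0·2 + 6·4 + 0·0; 4·2 + 1·4 + 5·0) = (18, 24, 12)
w2 = Lw1 = (1·18 + 4·24 + 5·12; 0·18 + 6·24 + 0·12; 4·18 + 1·24 + 5·12) = (174, 144, 156)
w3 = Lw2 = (1530, 864, 1620)
Ratio at component: 1530 / 174 = 8.7931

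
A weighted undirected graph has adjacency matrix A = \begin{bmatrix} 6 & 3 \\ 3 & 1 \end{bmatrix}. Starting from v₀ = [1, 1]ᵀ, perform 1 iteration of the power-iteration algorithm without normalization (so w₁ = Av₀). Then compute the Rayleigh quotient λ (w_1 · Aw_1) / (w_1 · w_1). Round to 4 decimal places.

w1 = Av₀ = (6·1 + 3·1; 3·1 + 1·1) = (9, 4)
Aw1 = (66, 31)
w1·Aw1 = 9·66 + 4·31 = 718; w1·w1 = 9·9 + 4·4 = 97
λ ≈ 718/97 = 7.4021

7.4021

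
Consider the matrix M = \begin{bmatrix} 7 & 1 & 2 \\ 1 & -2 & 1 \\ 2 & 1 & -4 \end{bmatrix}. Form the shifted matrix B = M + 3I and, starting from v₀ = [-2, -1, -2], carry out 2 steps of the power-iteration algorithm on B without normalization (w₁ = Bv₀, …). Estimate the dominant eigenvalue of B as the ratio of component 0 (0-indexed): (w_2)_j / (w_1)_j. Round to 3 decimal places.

B = M + 3I has rows (10, 1, 2); (1, 1, 1); (2, 1, -1)
w1 = Bv₀ = (10·(-2) + 1·(-1) + 2·(-2); 1·(-2) + 1·(-1) + 1·(-2); 2·(-2) + 1·(-1) + (-1)·(-2)) = (-25, -5, -3)
w2 = Bw1 = (10·(-25) + 1·(-5) + 2·(-3); 1·(-25) + 1·(-5) + 1·(-3); 2·(-25) + 1·(-5) + (-1)·(-3)) = (-261, -33, -52)
Ratio: -261/-25 = 10.440

10.440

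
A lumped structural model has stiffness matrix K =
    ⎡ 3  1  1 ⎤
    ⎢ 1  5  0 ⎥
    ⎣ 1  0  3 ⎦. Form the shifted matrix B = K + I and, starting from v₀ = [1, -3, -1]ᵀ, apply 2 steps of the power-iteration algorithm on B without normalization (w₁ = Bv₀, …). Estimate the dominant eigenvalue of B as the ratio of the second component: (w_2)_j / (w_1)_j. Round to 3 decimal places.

B = K + I has rows (4, 1, 1); (1, 6, 0); (1, 0, 4)
w1 = Bv₀ = (4·1 + 1·(-3) + 1·(-1); 1·1 + 6·(-3) + 0·(-1); 1·1 + 0·(-3) + 4·(-1)) = (0, -17, -3)
w2 = Bw1 = (4·0 + 1·(-17) + 1·(-3); 1·0 + 6·(-17) + 0·(-3); 1·0 + 0·(-17) + 4·(-3)) = (-20, -102, -12)
Ratio: -102/-17 = 6.000

6.000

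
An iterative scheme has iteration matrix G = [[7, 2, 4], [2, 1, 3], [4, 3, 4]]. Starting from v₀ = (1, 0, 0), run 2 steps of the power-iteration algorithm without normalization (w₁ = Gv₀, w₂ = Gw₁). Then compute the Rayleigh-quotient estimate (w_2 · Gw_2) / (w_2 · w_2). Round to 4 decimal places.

w1 = Gv₀ = (7, 2, 4)
w2 = Gw1 = (69, 28, 50)
Gw2 = (739, 316, 560)
w2·Gw2 = 69·739 + 28·316 + 50·560 = 87839; w2·w2 = 69·69 + 28·28 + 50·50 = 8045
λ ≈ 87839/8045 = 10.9185

10.9185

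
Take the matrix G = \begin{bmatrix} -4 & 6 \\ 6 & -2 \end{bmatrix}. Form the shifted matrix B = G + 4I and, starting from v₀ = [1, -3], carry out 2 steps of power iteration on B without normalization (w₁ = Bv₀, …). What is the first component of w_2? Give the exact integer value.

0

B = G + 4I has rows (0, 6); (6, 2)
w1 = Bv₀ = (-18, 0)
w2 = Bw1 = (0, -108)
Requested component of w2: 0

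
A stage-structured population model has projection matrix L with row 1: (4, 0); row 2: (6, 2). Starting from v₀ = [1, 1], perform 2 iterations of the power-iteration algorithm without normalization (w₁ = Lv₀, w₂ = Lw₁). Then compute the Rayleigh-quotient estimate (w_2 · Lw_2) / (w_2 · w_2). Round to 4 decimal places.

w1 = Lv₀ = (4·1 + 0·1; 6·1 + 2·1) = (4, 8)
w2 = Lw1 = (4·4 + 0·8; 6·4 + 2·8) = (16, 40)
Lw2 = (64, 176)
w2·Lw2 = 16·64 + 40·176 = 8064; w2·w2 = 16·16 + 40·40 = 1856
λ ≈ 8064/1856 = 4.3448

4.3448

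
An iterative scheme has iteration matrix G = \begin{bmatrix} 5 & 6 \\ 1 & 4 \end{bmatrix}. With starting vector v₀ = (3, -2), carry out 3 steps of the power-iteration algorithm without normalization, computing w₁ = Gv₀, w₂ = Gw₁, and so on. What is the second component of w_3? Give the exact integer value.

w1 = Gv₀ = (5·3 + 6·(-2); 1·3 + 4·(-2)) = (3, -5)
w2 = Gw1 = (5·3 + 6·(-5); 1·3 + 4·(-5)) = (-15, -17)
w3 = Gw2 = (-177, -83)
The requested component of w3 is -83.

-83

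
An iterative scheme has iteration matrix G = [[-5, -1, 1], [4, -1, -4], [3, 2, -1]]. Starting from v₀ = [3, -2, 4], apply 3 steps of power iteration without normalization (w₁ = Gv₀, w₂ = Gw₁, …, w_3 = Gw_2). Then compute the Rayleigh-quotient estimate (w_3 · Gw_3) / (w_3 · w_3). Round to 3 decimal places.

w1 = Gv₀ = ((-5)·3 + (-1)·(-2) + 1·4; 4·3 + (-1)·(-2) + (-4)·4; 3·3 + 2·(-2) + (-1)·4) = (-9, -2, 1)
w2 = Gw1 = ((-5)·(-9) + (-1)·(-2) + 1·1; 4·(-9) + (-1)·(-2) + (-4)·1; 3·(-9) + 2·(-2) + (-1)·1) = (48, -38, -32)
w3 = Gw2 = (-234, 358, 100)
Gw3 = (912, -1694, -86)
w3·Gw3 = (-234)·912 + 358·(-1694) + 100·(-86) = -828460; w3·w3 = (-234)·(-234) + 358·358 + 100·100 = 192920
λ ≈ -828460/192920 = -4.294

λ ≈ -4.294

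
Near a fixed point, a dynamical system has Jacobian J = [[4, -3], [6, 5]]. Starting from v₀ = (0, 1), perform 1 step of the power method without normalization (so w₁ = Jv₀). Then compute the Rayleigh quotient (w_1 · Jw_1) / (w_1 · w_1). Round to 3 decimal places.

3.412

w1 = Jv₀ = (4·0 + (-3)·1; 6·0 + 5·1) = (-3, 5)
Jw1 = (-27, 7)
w1·Jw1 = (-3)·(-27) + 5·7 = 116; w1·w1 = (-3)·(-3) + 5·5 = 34
λ ≈ 116/34 = 3.412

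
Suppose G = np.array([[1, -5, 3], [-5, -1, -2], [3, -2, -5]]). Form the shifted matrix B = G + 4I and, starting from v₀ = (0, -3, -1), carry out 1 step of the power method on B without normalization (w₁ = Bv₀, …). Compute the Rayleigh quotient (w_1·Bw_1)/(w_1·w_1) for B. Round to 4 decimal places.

B = G + 4I has rows (5, -5, 3); (-5, 3, -2); (3, -2, -1)
w1 = Bv₀ = (5·0 + (-5)·(-3) + 3·(-1); (-5)·0 + 3·(-3) + (-2)·(-1); 3·0 + (-2)·(-3) + (-1)·(-1)) = (12, -7, 7)
Bw1 = (116, -95, 43)
w1·Bw1 = 2358; w1·w1 = 242; μ ≈ 2358/242 = 9.7438

μ ≈ 9.7438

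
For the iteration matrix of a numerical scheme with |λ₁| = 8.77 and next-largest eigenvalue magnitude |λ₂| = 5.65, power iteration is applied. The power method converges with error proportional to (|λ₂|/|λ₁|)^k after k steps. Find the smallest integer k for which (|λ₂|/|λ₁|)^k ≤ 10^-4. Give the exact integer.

|λ₂/λ₁| = 5.65/8.77 = 0.64424
Need k ≥ ln(10^-4) / ln(0.64424) = -9.2103 / -0.4397 ≈ 20.948
Smallest integer k satisfying the bound: 21

21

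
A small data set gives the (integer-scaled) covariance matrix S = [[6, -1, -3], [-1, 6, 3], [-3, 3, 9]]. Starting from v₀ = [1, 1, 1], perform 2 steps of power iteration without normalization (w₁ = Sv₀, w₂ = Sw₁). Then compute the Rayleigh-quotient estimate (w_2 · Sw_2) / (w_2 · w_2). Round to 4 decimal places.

11.7338

w1 = Sv₀ = (6·1 + (-1)·1 + (-3)·1; (-1)·1 + 6·1 + 3·1; (-3)·1 + 3·1 + 9·1) = (2, 8, 9)
w2 = Sw1 = (6·2 + (-1)·8 + (-3)·9; (-1)·2 + 6·8 + 3·9; (-3)·2 + 3·8 + 9·9) = (-23, 73, 99)
Sw2 = (-508, 758, 1179)
w2·Sw2 = (-23)·(-508) + 73·758 + 99·1179 = 183739; w2·w2 = (-23)·(-23) + 73·73 + 99·99 = 15659
λ ≈ 183739/15659 = 11.7338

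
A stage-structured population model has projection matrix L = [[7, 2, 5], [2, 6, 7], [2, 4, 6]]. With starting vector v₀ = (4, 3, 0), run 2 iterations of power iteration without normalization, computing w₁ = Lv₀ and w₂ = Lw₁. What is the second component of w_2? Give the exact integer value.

364

w1 = Lv₀ = (7·4 + 2·3 + 5·0; 2·4 + 6·3 + 7·0; 2·4 + 4·3 + 6·0) = (34, 26, 20)
w2 = Lw1 = (7·34 + 2·26 + 5·20; 2·34 + 6·26 + 7·20; 2·34 + 4·26 + 6·20) = (390, 364, 292)
The requested component of w2 is 364.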